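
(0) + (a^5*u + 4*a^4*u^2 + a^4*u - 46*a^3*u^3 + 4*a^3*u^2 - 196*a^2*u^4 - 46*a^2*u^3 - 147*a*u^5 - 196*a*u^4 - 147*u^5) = a^5*u + 4*a^4*u^2 + a^4*u - 46*a^3*u^3 + 4*a^3*u^2 - 196*a^2*u^4 - 46*a^2*u^3 - 147*a*u^5 - 196*a*u^4 - 147*u^5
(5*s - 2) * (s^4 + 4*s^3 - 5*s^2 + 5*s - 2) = 5*s^5 + 18*s^4 - 33*s^3 + 35*s^2 - 20*s + 4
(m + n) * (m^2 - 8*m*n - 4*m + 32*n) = m^3 - 7*m^2*n - 4*m^2 - 8*m*n^2 + 28*m*n + 32*n^2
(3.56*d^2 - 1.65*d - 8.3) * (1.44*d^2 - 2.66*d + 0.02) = 5.1264*d^4 - 11.8456*d^3 - 7.4918*d^2 + 22.045*d - 0.166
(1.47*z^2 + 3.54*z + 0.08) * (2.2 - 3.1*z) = -4.557*z^3 - 7.74*z^2 + 7.54*z + 0.176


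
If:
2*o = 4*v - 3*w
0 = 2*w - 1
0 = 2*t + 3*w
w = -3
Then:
No Solution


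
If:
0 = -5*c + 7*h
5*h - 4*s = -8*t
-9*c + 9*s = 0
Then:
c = 56*t/3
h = 40*t/3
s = 56*t/3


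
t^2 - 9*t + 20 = (t - 5)*(t - 4)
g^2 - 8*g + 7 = (g - 7)*(g - 1)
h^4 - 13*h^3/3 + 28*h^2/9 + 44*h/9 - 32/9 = (h - 8/3)*(h - 2)*(h - 2/3)*(h + 1)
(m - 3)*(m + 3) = m^2 - 9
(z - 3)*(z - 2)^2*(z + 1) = z^4 - 6*z^3 + 9*z^2 + 4*z - 12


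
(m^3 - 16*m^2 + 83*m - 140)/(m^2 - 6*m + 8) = (m^2 - 12*m + 35)/(m - 2)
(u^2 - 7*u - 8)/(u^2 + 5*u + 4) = (u - 8)/(u + 4)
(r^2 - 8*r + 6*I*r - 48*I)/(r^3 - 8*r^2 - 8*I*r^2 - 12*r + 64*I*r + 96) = (r + 6*I)/(r^2 - 8*I*r - 12)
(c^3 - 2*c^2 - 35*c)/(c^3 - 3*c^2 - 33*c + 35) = c/(c - 1)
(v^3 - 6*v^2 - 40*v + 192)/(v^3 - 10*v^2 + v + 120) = (v^2 + 2*v - 24)/(v^2 - 2*v - 15)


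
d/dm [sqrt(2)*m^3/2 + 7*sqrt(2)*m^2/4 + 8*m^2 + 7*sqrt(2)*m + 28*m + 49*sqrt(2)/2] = 3*sqrt(2)*m^2/2 + 7*sqrt(2)*m/2 + 16*m + 7*sqrt(2) + 28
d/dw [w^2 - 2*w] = 2*w - 2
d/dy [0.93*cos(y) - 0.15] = -0.93*sin(y)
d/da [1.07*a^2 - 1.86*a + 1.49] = 2.14*a - 1.86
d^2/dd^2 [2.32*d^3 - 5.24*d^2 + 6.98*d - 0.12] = 13.92*d - 10.48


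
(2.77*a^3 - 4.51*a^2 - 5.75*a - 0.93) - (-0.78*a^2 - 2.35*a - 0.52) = 2.77*a^3 - 3.73*a^2 - 3.4*a - 0.41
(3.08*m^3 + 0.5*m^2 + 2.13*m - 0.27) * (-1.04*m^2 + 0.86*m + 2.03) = -3.2032*m^5 + 2.1288*m^4 + 4.4672*m^3 + 3.1276*m^2 + 4.0917*m - 0.5481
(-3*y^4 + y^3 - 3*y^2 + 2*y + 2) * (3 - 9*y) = 27*y^5 - 18*y^4 + 30*y^3 - 27*y^2 - 12*y + 6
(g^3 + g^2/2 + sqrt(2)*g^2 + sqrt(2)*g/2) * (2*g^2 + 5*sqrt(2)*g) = 2*g^5 + g^4 + 7*sqrt(2)*g^4 + 7*sqrt(2)*g^3/2 + 10*g^3 + 5*g^2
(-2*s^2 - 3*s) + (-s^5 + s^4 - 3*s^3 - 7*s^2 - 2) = -s^5 + s^4 - 3*s^3 - 9*s^2 - 3*s - 2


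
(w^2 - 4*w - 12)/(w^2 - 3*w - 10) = (w - 6)/(w - 5)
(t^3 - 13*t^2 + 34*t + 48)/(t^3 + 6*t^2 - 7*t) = (t^3 - 13*t^2 + 34*t + 48)/(t*(t^2 + 6*t - 7))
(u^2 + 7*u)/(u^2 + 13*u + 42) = u/(u + 6)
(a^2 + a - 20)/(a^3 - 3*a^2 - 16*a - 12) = (-a^2 - a + 20)/(-a^3 + 3*a^2 + 16*a + 12)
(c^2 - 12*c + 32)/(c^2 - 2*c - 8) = (c - 8)/(c + 2)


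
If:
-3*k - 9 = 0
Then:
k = -3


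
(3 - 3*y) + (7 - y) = 10 - 4*y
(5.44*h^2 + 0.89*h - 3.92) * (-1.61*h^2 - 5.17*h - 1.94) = -8.7584*h^4 - 29.5577*h^3 - 8.8437*h^2 + 18.5398*h + 7.6048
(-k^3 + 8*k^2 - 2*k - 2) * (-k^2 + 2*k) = k^5 - 10*k^4 + 18*k^3 - 2*k^2 - 4*k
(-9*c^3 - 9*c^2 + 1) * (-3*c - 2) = 27*c^4 + 45*c^3 + 18*c^2 - 3*c - 2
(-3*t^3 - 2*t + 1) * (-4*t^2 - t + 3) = 12*t^5 + 3*t^4 - t^3 - 2*t^2 - 7*t + 3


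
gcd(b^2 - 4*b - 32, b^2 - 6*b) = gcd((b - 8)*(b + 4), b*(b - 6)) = 1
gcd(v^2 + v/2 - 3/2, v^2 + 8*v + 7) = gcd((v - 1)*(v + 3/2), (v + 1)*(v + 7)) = 1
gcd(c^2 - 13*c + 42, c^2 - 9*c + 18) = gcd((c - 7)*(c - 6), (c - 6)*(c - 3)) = c - 6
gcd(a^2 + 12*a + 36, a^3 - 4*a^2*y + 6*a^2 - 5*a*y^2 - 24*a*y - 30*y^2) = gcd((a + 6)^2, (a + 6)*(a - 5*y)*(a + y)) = a + 6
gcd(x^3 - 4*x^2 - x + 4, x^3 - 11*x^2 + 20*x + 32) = x^2 - 3*x - 4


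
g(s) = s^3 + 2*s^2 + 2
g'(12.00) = 480.00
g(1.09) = 5.67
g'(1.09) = 7.92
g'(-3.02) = 15.28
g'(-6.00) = 84.00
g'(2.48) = 28.37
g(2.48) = 29.55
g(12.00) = 2018.00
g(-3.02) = -7.30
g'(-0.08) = -0.30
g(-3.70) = -21.27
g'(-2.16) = 5.36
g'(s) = 3*s^2 + 4*s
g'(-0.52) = -1.27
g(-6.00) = -142.00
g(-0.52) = 2.40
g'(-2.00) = 4.00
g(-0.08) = 2.01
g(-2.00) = 2.00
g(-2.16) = 1.25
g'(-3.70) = 26.27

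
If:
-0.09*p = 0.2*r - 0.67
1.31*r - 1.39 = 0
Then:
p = 5.09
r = 1.06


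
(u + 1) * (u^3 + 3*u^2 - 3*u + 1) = u^4 + 4*u^3 - 2*u + 1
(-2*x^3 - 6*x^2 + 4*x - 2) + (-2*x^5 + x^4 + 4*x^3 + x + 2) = -2*x^5 + x^4 + 2*x^3 - 6*x^2 + 5*x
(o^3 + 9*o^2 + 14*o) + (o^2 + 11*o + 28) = o^3 + 10*o^2 + 25*o + 28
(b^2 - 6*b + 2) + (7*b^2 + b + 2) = 8*b^2 - 5*b + 4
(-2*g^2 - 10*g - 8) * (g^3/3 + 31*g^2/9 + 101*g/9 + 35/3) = -2*g^5/3 - 92*g^4/9 - 536*g^3/9 - 1468*g^2/9 - 1858*g/9 - 280/3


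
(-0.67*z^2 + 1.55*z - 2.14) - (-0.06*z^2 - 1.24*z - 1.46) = -0.61*z^2 + 2.79*z - 0.68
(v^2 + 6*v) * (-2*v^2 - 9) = -2*v^4 - 12*v^3 - 9*v^2 - 54*v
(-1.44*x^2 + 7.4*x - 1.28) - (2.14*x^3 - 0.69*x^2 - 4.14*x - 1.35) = -2.14*x^3 - 0.75*x^2 + 11.54*x + 0.0700000000000001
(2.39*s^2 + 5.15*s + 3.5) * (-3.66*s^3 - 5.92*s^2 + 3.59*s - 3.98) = -8.7474*s^5 - 32.9978*s^4 - 34.7179*s^3 - 11.7437*s^2 - 7.932*s - 13.93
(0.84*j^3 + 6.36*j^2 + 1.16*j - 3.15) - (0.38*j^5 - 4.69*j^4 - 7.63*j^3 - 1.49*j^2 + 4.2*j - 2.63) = -0.38*j^5 + 4.69*j^4 + 8.47*j^3 + 7.85*j^2 - 3.04*j - 0.52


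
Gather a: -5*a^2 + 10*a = -5*a^2 + 10*a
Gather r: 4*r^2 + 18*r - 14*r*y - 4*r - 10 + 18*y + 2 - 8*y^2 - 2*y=4*r^2 + r*(14 - 14*y) - 8*y^2 + 16*y - 8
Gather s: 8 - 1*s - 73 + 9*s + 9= 8*s - 56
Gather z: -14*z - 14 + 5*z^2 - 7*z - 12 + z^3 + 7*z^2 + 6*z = z^3 + 12*z^2 - 15*z - 26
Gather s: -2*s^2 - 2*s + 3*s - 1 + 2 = -2*s^2 + s + 1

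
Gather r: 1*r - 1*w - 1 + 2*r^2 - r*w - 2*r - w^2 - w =2*r^2 + r*(-w - 1) - w^2 - 2*w - 1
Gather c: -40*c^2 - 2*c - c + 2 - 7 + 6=-40*c^2 - 3*c + 1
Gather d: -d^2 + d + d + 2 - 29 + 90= -d^2 + 2*d + 63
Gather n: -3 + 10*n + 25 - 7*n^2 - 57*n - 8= -7*n^2 - 47*n + 14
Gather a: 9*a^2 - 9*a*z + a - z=9*a^2 + a*(1 - 9*z) - z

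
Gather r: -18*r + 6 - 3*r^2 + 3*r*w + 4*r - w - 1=-3*r^2 + r*(3*w - 14) - w + 5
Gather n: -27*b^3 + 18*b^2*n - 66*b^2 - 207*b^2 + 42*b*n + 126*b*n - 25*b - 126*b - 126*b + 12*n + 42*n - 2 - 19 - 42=-27*b^3 - 273*b^2 - 277*b + n*(18*b^2 + 168*b + 54) - 63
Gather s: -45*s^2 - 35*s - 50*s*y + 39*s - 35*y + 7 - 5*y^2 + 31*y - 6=-45*s^2 + s*(4 - 50*y) - 5*y^2 - 4*y + 1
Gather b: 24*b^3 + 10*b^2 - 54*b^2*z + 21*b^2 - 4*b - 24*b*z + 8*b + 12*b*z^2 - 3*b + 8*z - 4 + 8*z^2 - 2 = 24*b^3 + b^2*(31 - 54*z) + b*(12*z^2 - 24*z + 1) + 8*z^2 + 8*z - 6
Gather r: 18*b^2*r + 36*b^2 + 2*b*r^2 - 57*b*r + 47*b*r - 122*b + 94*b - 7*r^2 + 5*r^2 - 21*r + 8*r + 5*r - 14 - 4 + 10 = 36*b^2 - 28*b + r^2*(2*b - 2) + r*(18*b^2 - 10*b - 8) - 8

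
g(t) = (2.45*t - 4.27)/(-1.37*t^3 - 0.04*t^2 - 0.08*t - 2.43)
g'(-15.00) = -0.00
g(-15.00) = -0.01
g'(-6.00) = -0.02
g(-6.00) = -0.06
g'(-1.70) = -4.77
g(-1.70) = -1.95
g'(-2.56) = -0.55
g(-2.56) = -0.51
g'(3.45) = 0.02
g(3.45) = -0.07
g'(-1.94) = -2.10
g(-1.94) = -1.19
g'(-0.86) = -10.04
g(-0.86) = 4.20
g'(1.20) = -0.83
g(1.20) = 0.27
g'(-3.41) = -0.18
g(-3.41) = -0.24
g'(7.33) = 0.01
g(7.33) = -0.03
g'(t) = (2.45*t - 4.27)*(4.11*t^2 + 0.08*t + 0.08)/(-1.37*t^3 - 0.04*t^2 - 0.08*t - 2.43)^2 + 2.45/(-1.37*t^3 - 0.04*t^2 - 0.08*t - 2.43) = (6.713*t^3 - 17.4517*t^2 - 0.3416*t - 6.2951)/(1.8769*t^6 + 0.1096*t^5 + 0.2208*t^4 + 6.6646*t^3 + 0.2008*t^2 + 0.3888*t + 5.9049)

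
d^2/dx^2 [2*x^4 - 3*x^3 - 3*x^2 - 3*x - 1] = 24*x^2 - 18*x - 6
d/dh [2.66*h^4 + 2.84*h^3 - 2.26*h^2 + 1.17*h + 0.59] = 10.64*h^3 + 8.52*h^2 - 4.52*h + 1.17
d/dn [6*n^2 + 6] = 12*n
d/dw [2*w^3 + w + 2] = 6*w^2 + 1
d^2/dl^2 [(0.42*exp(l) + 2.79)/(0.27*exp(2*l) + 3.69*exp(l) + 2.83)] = (0.030618*exp(4*l) + 0.395118*exp(3*l) + 6.41349900000001*exp(2*l) + 25.075629*exp(l) - 25.771395)*exp(l)/(0.019683*exp(6*l) + 0.807003*exp(5*l) + 11.647962*exp(4*l) + 67.160583*exp(3*l) + 122.087898*exp(2*l) + 88.658523*exp(l) + 22.665187)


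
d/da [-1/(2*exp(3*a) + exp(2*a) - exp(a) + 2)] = (6*exp(2*a) + 2*exp(a) - 1)*exp(a)/(2*exp(3*a) + exp(2*a) - exp(a) + 2)^2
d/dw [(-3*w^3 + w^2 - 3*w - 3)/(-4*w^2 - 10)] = (6*w^4 + 39*w^2 - 22*w + 15)/(2*(4*w^4 + 20*w^2 + 25))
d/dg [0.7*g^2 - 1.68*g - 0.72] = 1.4*g - 1.68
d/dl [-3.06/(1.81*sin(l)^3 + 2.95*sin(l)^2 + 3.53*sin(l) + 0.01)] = (16.6158*sin(l)^2 + 18.054*sin(l) + 10.8018)*cos(l)/(1.81*sin(l)^3 + 2.95*sin(l)^2 + 3.53*sin(l) + 0.01)^2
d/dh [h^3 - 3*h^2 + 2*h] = 3*h^2 - 6*h + 2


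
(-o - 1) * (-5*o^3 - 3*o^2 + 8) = 5*o^4 + 8*o^3 + 3*o^2 - 8*o - 8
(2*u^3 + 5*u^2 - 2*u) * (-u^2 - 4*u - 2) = -2*u^5 - 13*u^4 - 22*u^3 - 2*u^2 + 4*u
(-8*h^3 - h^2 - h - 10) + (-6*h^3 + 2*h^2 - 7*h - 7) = -14*h^3 + h^2 - 8*h - 17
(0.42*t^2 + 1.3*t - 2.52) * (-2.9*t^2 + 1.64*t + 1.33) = -1.218*t^4 - 3.0812*t^3 + 9.9986*t^2 - 2.4038*t - 3.3516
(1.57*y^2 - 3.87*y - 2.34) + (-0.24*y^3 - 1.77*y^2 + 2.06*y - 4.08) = -0.24*y^3 - 0.2*y^2 - 1.81*y - 6.42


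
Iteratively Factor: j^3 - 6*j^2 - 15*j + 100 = (j - 5)*(j^2 - j - 20) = (j - 5)*(j + 4)*(j - 5)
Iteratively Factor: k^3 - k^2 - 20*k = (k + 4)*(k^2 - 5*k) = (k - 5)*(k + 4)*(k)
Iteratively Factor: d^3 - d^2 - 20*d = (d - 5)*(d^2 + 4*d) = (d - 5)*(d + 4)*(d)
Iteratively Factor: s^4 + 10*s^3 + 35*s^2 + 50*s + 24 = (s + 3)*(s^3 + 7*s^2 + 14*s + 8) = (s + 3)*(s + 4)*(s^2 + 3*s + 2) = (s + 2)*(s + 3)*(s + 4)*(s + 1)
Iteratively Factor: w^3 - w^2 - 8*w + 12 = (w - 2)*(w^2 + w - 6) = (w - 2)*(w + 3)*(w - 2)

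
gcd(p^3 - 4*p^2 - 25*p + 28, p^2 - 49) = p - 7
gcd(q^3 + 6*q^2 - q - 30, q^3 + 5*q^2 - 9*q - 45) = q^2 + 8*q + 15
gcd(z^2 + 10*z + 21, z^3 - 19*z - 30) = z + 3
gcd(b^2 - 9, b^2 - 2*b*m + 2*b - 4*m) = 1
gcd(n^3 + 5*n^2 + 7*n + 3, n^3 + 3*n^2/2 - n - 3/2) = n + 1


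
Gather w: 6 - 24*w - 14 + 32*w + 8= 8*w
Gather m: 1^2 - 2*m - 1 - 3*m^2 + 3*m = -3*m^2 + m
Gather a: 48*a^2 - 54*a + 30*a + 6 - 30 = 48*a^2 - 24*a - 24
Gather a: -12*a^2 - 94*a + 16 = -12*a^2 - 94*a + 16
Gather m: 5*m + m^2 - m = m^2 + 4*m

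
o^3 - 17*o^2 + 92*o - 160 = (o - 8)*(o - 5)*(o - 4)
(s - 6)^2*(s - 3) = s^3 - 15*s^2 + 72*s - 108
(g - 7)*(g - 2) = g^2 - 9*g + 14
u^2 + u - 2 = (u - 1)*(u + 2)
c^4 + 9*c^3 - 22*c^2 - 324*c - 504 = (c - 6)*(c + 2)*(c + 6)*(c + 7)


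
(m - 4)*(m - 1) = m^2 - 5*m + 4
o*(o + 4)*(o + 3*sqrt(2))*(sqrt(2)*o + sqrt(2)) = sqrt(2)*o^4 + 6*o^3 + 5*sqrt(2)*o^3 + 4*sqrt(2)*o^2 + 30*o^2 + 24*o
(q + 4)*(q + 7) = q^2 + 11*q + 28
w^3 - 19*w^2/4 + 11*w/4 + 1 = (w - 4)*(w - 1)*(w + 1/4)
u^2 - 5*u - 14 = (u - 7)*(u + 2)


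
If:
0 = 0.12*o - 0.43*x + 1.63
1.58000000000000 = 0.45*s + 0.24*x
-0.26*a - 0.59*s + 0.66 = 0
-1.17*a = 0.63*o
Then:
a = -0.52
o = 0.96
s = 1.35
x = 4.06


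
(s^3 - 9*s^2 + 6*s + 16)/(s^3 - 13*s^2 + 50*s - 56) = (s^2 - 7*s - 8)/(s^2 - 11*s + 28)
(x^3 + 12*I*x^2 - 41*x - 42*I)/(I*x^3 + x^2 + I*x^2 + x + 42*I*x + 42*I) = (-I*x^3 + 12*x^2 + 41*I*x - 42)/(x^3 + x^2*(1 - I) + x*(42 - I) + 42)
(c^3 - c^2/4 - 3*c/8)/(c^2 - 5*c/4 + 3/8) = c*(2*c + 1)/(2*c - 1)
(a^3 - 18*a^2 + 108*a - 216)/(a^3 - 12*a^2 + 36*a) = (a - 6)/a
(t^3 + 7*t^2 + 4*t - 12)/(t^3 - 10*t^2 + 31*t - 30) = (t^3 + 7*t^2 + 4*t - 12)/(t^3 - 10*t^2 + 31*t - 30)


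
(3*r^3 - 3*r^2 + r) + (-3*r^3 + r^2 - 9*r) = -2*r^2 - 8*r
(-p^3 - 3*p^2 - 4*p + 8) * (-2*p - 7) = 2*p^4 + 13*p^3 + 29*p^2 + 12*p - 56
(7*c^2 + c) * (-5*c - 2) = -35*c^3 - 19*c^2 - 2*c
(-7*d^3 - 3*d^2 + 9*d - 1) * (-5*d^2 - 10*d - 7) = 35*d^5 + 85*d^4 + 34*d^3 - 64*d^2 - 53*d + 7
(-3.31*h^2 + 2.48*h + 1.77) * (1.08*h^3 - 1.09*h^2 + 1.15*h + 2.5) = -3.5748*h^5 + 6.2863*h^4 - 4.5981*h^3 - 7.3523*h^2 + 8.2355*h + 4.425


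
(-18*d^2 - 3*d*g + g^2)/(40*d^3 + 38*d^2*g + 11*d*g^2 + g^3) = (-18*d^2 - 3*d*g + g^2)/(40*d^3 + 38*d^2*g + 11*d*g^2 + g^3)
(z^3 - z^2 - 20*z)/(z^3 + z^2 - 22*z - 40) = z/(z + 2)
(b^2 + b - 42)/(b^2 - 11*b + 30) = (b + 7)/(b - 5)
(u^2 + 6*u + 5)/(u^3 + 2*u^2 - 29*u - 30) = (u + 5)/(u^2 + u - 30)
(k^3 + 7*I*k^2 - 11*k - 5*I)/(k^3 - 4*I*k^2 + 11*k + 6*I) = (k + 5*I)/(k - 6*I)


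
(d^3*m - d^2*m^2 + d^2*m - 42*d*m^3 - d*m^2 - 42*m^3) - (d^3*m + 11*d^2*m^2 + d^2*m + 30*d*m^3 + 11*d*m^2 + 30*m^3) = -12*d^2*m^2 - 72*d*m^3 - 12*d*m^2 - 72*m^3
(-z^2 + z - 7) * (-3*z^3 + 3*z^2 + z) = 3*z^5 - 6*z^4 + 23*z^3 - 20*z^2 - 7*z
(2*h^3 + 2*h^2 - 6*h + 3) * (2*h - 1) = 4*h^4 + 2*h^3 - 14*h^2 + 12*h - 3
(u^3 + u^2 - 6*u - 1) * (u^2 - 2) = u^5 + u^4 - 8*u^3 - 3*u^2 + 12*u + 2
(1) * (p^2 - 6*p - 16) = p^2 - 6*p - 16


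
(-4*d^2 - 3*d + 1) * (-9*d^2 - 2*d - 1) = 36*d^4 + 35*d^3 + d^2 + d - 1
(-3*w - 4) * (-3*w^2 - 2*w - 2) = 9*w^3 + 18*w^2 + 14*w + 8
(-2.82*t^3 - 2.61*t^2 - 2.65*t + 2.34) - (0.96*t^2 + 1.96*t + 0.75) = -2.82*t^3 - 3.57*t^2 - 4.61*t + 1.59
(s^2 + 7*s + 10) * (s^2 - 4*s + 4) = s^4 + 3*s^3 - 14*s^2 - 12*s + 40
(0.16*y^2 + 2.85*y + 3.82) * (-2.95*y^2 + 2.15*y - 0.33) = -0.472*y^4 - 8.0635*y^3 - 5.1943*y^2 + 7.2725*y - 1.2606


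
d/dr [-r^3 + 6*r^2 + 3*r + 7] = -3*r^2 + 12*r + 3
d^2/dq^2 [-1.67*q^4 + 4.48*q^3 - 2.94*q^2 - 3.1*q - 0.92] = -20.04*q^2 + 26.88*q - 5.88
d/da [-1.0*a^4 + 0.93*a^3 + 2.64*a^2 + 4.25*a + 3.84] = -4.0*a^3 + 2.79*a^2 + 5.28*a + 4.25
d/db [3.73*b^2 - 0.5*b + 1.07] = 7.46*b - 0.5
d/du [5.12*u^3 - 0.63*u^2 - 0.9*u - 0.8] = 15.36*u^2 - 1.26*u - 0.9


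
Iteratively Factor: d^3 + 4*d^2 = (d)*(d^2 + 4*d) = d*(d + 4)*(d)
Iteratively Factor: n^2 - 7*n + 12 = (n - 3)*(n - 4)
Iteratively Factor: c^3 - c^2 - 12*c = (c)*(c^2 - c - 12) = c*(c + 3)*(c - 4)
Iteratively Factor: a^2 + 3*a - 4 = (a + 4)*(a - 1)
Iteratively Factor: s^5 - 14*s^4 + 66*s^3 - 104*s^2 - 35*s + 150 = (s - 5)*(s^4 - 9*s^3 + 21*s^2 + s - 30) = (s - 5)*(s - 2)*(s^3 - 7*s^2 + 7*s + 15) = (s - 5)*(s - 3)*(s - 2)*(s^2 - 4*s - 5) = (s - 5)^2*(s - 3)*(s - 2)*(s + 1)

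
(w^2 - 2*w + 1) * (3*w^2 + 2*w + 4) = 3*w^4 - 4*w^3 + 3*w^2 - 6*w + 4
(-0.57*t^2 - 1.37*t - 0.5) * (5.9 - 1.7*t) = 0.969*t^3 - 1.034*t^2 - 7.233*t - 2.95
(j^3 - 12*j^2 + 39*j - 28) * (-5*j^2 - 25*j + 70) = -5*j^5 + 35*j^4 + 175*j^3 - 1675*j^2 + 3430*j - 1960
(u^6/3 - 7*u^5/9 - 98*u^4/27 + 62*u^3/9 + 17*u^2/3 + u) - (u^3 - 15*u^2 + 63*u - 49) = u^6/3 - 7*u^5/9 - 98*u^4/27 + 53*u^3/9 + 62*u^2/3 - 62*u + 49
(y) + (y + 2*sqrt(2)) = 2*y + 2*sqrt(2)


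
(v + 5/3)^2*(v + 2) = v^3 + 16*v^2/3 + 85*v/9 + 50/9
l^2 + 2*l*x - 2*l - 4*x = (l - 2)*(l + 2*x)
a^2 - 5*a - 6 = (a - 6)*(a + 1)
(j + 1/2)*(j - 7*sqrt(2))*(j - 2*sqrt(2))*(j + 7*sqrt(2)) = j^4 - 2*sqrt(2)*j^3 + j^3/2 - 98*j^2 - sqrt(2)*j^2 - 49*j + 196*sqrt(2)*j + 98*sqrt(2)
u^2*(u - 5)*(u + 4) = u^4 - u^3 - 20*u^2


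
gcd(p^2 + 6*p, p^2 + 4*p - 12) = p + 6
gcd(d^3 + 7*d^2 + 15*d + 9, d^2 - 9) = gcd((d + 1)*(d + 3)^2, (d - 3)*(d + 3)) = d + 3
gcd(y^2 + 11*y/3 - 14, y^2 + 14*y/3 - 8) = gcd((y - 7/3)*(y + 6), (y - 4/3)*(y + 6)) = y + 6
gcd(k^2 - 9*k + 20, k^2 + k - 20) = k - 4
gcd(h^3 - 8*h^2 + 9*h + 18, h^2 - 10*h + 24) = h - 6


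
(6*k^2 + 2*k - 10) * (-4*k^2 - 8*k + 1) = -24*k^4 - 56*k^3 + 30*k^2 + 82*k - 10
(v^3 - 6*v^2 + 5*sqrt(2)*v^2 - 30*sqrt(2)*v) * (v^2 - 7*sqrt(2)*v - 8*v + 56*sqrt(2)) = v^5 - 14*v^4 - 2*sqrt(2)*v^4 - 22*v^3 + 28*sqrt(2)*v^3 - 96*sqrt(2)*v^2 + 980*v^2 - 3360*v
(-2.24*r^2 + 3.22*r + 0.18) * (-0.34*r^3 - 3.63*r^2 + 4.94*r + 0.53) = 0.7616*r^5 + 7.0364*r^4 - 22.8154*r^3 + 14.0662*r^2 + 2.5958*r + 0.0954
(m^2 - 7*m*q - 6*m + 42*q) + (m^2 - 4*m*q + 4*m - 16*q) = 2*m^2 - 11*m*q - 2*m + 26*q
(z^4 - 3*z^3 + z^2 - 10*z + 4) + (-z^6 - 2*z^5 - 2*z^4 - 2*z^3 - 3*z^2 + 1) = -z^6 - 2*z^5 - z^4 - 5*z^3 - 2*z^2 - 10*z + 5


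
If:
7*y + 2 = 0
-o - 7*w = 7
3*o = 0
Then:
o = 0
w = -1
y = -2/7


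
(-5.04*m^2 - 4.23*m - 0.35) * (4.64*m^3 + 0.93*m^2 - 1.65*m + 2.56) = -23.3856*m^5 - 24.3144*m^4 + 2.7581*m^3 - 6.2484*m^2 - 10.2513*m - 0.896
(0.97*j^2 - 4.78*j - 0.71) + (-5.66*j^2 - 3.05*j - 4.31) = -4.69*j^2 - 7.83*j - 5.02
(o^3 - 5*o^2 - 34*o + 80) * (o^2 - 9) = o^5 - 5*o^4 - 43*o^3 + 125*o^2 + 306*o - 720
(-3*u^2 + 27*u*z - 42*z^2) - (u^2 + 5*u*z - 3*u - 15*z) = -4*u^2 + 22*u*z + 3*u - 42*z^2 + 15*z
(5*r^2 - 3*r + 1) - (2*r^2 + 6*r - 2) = 3*r^2 - 9*r + 3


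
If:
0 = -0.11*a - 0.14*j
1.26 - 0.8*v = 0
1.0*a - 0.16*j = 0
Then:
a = 0.00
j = 0.00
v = 1.58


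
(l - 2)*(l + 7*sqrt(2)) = l^2 - 2*l + 7*sqrt(2)*l - 14*sqrt(2)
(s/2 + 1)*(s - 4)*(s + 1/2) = s^3/2 - 3*s^2/4 - 9*s/2 - 2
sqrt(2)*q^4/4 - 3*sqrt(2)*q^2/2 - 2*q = q*(q/2 + sqrt(2)/2)*(q - 2*sqrt(2))*(sqrt(2)*q/2 + 1)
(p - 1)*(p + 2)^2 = p^3 + 3*p^2 - 4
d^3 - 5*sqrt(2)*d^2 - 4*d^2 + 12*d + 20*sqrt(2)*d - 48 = (d - 4)*(d - 3*sqrt(2))*(d - 2*sqrt(2))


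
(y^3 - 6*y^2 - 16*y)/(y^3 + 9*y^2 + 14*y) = (y - 8)/(y + 7)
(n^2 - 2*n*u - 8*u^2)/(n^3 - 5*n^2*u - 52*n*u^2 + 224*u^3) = (-n - 2*u)/(-n^2 + n*u + 56*u^2)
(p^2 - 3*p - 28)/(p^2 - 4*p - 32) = (p - 7)/(p - 8)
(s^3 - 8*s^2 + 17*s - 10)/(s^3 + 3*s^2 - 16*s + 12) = (s - 5)/(s + 6)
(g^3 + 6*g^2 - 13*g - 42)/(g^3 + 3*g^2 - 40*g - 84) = (g - 3)/(g - 6)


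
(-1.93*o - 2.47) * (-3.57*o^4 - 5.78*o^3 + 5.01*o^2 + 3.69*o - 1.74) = 6.8901*o^5 + 19.9733*o^4 + 4.6073*o^3 - 19.4964*o^2 - 5.7561*o + 4.2978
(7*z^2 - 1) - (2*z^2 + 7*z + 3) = 5*z^2 - 7*z - 4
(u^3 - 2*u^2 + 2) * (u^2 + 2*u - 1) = u^5 - 5*u^3 + 4*u^2 + 4*u - 2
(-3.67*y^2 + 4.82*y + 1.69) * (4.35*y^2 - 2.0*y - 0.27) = -15.9645*y^4 + 28.307*y^3 - 1.2976*y^2 - 4.6814*y - 0.4563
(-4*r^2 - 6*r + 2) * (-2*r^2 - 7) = 8*r^4 + 12*r^3 + 24*r^2 + 42*r - 14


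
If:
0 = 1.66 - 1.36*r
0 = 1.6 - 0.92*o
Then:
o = 1.74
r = 1.22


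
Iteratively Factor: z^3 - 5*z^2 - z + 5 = (z - 1)*(z^2 - 4*z - 5) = (z - 1)*(z + 1)*(z - 5)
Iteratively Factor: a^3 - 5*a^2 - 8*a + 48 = (a - 4)*(a^2 - a - 12) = (a - 4)*(a + 3)*(a - 4)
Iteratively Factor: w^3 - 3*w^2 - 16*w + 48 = (w + 4)*(w^2 - 7*w + 12) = (w - 3)*(w + 4)*(w - 4)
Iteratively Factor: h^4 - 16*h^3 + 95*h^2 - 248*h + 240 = (h - 3)*(h^3 - 13*h^2 + 56*h - 80) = (h - 4)*(h - 3)*(h^2 - 9*h + 20) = (h - 4)^2*(h - 3)*(h - 5)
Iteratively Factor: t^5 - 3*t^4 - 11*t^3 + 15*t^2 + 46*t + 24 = (t + 1)*(t^4 - 4*t^3 - 7*t^2 + 22*t + 24) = (t - 4)*(t + 1)*(t^3 - 7*t - 6) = (t - 4)*(t - 3)*(t + 1)*(t^2 + 3*t + 2) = (t - 4)*(t - 3)*(t + 1)*(t + 2)*(t + 1)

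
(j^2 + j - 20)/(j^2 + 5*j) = (j - 4)/j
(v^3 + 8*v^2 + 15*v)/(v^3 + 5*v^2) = (v + 3)/v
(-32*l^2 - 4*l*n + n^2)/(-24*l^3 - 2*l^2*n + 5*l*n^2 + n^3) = (8*l - n)/(6*l^2 - l*n - n^2)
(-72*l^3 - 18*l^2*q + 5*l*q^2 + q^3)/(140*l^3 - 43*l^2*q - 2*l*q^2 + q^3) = (18*l^2 + 9*l*q + q^2)/(-35*l^2 + 2*l*q + q^2)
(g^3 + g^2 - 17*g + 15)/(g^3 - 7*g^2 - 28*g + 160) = (g^2 - 4*g + 3)/(g^2 - 12*g + 32)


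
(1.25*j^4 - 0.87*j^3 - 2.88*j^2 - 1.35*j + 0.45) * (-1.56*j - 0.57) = -1.95*j^5 + 0.6447*j^4 + 4.9887*j^3 + 3.7476*j^2 + 0.0674999999999999*j - 0.2565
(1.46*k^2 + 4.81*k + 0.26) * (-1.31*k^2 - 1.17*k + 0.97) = -1.9126*k^4 - 8.0093*k^3 - 4.5521*k^2 + 4.3615*k + 0.2522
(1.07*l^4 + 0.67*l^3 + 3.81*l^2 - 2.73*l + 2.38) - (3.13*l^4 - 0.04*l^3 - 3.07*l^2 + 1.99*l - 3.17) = -2.06*l^4 + 0.71*l^3 + 6.88*l^2 - 4.72*l + 5.55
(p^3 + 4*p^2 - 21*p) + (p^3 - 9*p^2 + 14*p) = 2*p^3 - 5*p^2 - 7*p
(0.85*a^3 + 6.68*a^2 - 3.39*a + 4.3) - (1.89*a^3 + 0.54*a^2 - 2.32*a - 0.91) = -1.04*a^3 + 6.14*a^2 - 1.07*a + 5.21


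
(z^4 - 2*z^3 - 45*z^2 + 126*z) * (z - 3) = z^5 - 5*z^4 - 39*z^3 + 261*z^2 - 378*z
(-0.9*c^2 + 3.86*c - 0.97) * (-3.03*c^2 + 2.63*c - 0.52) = 2.727*c^4 - 14.0628*c^3 + 13.5589*c^2 - 4.5583*c + 0.5044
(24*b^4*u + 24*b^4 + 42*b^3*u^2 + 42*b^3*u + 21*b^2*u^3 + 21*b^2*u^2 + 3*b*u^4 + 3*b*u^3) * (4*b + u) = 96*b^5*u + 96*b^5 + 192*b^4*u^2 + 192*b^4*u + 126*b^3*u^3 + 126*b^3*u^2 + 33*b^2*u^4 + 33*b^2*u^3 + 3*b*u^5 + 3*b*u^4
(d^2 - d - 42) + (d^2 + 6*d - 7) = 2*d^2 + 5*d - 49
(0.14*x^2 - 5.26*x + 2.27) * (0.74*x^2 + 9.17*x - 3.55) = 0.1036*x^4 - 2.6086*x^3 - 47.0514*x^2 + 39.4889*x - 8.0585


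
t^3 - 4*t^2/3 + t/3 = t*(t - 1)*(t - 1/3)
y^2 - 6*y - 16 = (y - 8)*(y + 2)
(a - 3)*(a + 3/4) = a^2 - 9*a/4 - 9/4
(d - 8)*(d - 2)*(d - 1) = d^3 - 11*d^2 + 26*d - 16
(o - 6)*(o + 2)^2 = o^3 - 2*o^2 - 20*o - 24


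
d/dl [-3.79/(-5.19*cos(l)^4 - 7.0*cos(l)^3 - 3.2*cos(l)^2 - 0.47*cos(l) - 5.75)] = (78.6804*cos(l)^3 + 79.59*cos(l)^2 + 24.256*cos(l) + 1.7813)*sin(l)/(5.19*cos(l)^4 + 7.0*cos(l)^3 + 3.2*cos(l)^2 + 0.47*cos(l) + 5.75)^2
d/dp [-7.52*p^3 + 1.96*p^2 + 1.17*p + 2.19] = -22.56*p^2 + 3.92*p + 1.17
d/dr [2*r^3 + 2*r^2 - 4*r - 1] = 6*r^2 + 4*r - 4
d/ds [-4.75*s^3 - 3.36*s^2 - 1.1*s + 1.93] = -14.25*s^2 - 6.72*s - 1.1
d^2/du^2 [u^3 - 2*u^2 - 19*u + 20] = 6*u - 4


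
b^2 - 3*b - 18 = (b - 6)*(b + 3)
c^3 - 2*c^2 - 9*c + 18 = (c - 3)*(c - 2)*(c + 3)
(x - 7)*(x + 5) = x^2 - 2*x - 35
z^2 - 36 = (z - 6)*(z + 6)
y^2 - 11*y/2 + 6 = (y - 4)*(y - 3/2)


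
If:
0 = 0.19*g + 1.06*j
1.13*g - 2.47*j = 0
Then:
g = 0.00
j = 0.00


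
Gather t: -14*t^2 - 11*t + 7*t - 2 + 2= -14*t^2 - 4*t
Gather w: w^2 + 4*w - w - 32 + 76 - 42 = w^2 + 3*w + 2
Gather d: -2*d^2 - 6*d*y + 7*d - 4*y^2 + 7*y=-2*d^2 + d*(7 - 6*y) - 4*y^2 + 7*y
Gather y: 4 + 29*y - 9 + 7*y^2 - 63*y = 7*y^2 - 34*y - 5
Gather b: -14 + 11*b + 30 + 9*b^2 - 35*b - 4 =9*b^2 - 24*b + 12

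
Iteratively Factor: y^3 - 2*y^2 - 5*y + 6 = (y - 3)*(y^2 + y - 2) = (y - 3)*(y + 2)*(y - 1)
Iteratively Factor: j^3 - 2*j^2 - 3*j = (j)*(j^2 - 2*j - 3) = j*(j + 1)*(j - 3)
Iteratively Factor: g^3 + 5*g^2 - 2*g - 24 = (g + 3)*(g^2 + 2*g - 8) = (g - 2)*(g + 3)*(g + 4)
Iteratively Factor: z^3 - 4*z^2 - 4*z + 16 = (z - 2)*(z^2 - 2*z - 8) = (z - 4)*(z - 2)*(z + 2)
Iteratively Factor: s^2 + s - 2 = (s + 2)*(s - 1)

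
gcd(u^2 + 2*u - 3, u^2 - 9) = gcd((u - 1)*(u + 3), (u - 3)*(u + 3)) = u + 3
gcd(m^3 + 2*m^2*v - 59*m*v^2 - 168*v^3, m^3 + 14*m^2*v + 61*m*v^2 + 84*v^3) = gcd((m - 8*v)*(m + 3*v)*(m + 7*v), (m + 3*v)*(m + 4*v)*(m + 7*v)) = m^2 + 10*m*v + 21*v^2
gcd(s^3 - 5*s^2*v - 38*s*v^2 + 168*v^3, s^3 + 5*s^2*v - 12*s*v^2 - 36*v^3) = s + 6*v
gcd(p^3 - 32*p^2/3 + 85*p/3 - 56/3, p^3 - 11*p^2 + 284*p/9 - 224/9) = p^2 - 29*p/3 + 56/3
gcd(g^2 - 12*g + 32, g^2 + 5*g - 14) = 1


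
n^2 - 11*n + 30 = (n - 6)*(n - 5)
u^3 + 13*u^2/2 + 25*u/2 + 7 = (u + 1)*(u + 2)*(u + 7/2)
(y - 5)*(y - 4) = y^2 - 9*y + 20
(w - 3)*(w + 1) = w^2 - 2*w - 3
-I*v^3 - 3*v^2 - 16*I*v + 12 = (v - 6*I)*(v + 2*I)*(-I*v + 1)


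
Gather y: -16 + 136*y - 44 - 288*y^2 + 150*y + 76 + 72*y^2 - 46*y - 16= -216*y^2 + 240*y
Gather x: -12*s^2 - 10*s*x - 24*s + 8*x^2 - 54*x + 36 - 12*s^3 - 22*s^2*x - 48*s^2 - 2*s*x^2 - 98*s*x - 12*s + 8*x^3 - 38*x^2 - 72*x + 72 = -12*s^3 - 60*s^2 - 36*s + 8*x^3 + x^2*(-2*s - 30) + x*(-22*s^2 - 108*s - 126) + 108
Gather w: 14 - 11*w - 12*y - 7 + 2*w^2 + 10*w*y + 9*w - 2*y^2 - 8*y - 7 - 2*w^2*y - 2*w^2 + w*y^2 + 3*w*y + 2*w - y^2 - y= -2*w^2*y + w*(y^2 + 13*y) - 3*y^2 - 21*y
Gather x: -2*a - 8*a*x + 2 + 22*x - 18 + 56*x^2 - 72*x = -2*a + 56*x^2 + x*(-8*a - 50) - 16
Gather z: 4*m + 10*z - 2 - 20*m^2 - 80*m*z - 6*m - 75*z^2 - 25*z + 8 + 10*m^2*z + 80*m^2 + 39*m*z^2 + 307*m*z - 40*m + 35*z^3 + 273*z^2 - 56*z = 60*m^2 - 42*m + 35*z^3 + z^2*(39*m + 198) + z*(10*m^2 + 227*m - 71) + 6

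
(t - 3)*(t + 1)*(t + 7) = t^3 + 5*t^2 - 17*t - 21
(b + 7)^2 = b^2 + 14*b + 49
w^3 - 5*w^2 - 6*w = w*(w - 6)*(w + 1)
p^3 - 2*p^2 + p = p*(p - 1)^2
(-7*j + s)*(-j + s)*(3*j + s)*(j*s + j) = 21*j^4*s + 21*j^4 - 17*j^3*s^2 - 17*j^3*s - 5*j^2*s^3 - 5*j^2*s^2 + j*s^4 + j*s^3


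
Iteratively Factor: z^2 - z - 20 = (z + 4)*(z - 5)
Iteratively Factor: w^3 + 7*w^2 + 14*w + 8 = (w + 4)*(w^2 + 3*w + 2) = (w + 2)*(w + 4)*(w + 1)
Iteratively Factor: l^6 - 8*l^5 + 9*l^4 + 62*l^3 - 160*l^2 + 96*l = (l)*(l^5 - 8*l^4 + 9*l^3 + 62*l^2 - 160*l + 96) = l*(l + 3)*(l^4 - 11*l^3 + 42*l^2 - 64*l + 32) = l*(l - 4)*(l + 3)*(l^3 - 7*l^2 + 14*l - 8) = l*(l - 4)*(l - 2)*(l + 3)*(l^2 - 5*l + 4) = l*(l - 4)*(l - 2)*(l - 1)*(l + 3)*(l - 4)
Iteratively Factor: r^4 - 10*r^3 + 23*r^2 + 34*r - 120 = (r + 2)*(r^3 - 12*r^2 + 47*r - 60) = (r - 4)*(r + 2)*(r^2 - 8*r + 15) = (r - 5)*(r - 4)*(r + 2)*(r - 3)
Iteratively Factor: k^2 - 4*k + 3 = (k - 1)*(k - 3)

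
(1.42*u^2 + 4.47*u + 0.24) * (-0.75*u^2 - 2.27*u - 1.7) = -1.065*u^4 - 6.5759*u^3 - 12.7409*u^2 - 8.1438*u - 0.408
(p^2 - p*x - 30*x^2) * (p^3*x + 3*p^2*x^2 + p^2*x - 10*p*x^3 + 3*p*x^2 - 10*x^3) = p^5*x + 2*p^4*x^2 + p^4*x - 43*p^3*x^3 + 2*p^3*x^2 - 80*p^2*x^4 - 43*p^2*x^3 + 300*p*x^5 - 80*p*x^4 + 300*x^5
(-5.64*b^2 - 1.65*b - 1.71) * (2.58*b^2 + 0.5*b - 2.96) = -14.5512*b^4 - 7.077*b^3 + 11.4576*b^2 + 4.029*b + 5.0616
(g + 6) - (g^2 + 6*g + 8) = -g^2 - 5*g - 2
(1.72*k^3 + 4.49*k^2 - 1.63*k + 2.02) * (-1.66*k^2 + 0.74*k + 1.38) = -2.8552*k^5 - 6.1806*k^4 + 8.402*k^3 + 1.6368*k^2 - 0.7546*k + 2.7876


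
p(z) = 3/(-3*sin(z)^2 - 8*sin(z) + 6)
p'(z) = 3*(6*sin(z)*cos(z) + 8*cos(z))/(-3*sin(z)^2 - 8*sin(z) + 6)^2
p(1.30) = -0.67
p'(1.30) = 0.55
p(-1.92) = 0.28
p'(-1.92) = -0.02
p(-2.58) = 0.32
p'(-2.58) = -0.14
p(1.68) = -0.61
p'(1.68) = -0.19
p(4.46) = 0.27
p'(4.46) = -0.01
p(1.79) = -0.64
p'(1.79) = -0.42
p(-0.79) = 0.30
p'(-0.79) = 0.08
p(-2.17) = 0.28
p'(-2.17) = -0.05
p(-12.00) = 3.56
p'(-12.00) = 39.90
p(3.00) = 0.62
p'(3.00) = -1.14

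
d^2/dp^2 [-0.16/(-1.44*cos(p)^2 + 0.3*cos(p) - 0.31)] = (-1.327104*(1 - cos(p)^2)^2 + 0.20736*cos(p)^3 - 0.392256*cos(p)^2 - 0.4296*cos(p) + 1.213056)/(1.44*cos(p)^2 - 0.3*cos(p) + 0.31)^3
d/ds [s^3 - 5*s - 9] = 3*s^2 - 5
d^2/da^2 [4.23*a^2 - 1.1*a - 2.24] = 8.46000000000000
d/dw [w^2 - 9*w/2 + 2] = 2*w - 9/2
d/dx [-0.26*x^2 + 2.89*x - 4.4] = 2.89 - 0.52*x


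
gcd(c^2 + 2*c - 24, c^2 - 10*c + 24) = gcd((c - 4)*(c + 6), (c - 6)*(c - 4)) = c - 4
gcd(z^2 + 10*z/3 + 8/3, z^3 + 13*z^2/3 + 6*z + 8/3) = z^2 + 10*z/3 + 8/3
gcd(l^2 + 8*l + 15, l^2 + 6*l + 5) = l + 5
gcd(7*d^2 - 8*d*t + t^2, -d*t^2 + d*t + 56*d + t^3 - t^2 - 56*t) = -d + t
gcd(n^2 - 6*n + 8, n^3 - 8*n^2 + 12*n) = n - 2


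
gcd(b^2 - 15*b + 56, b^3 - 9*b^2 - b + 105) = b - 7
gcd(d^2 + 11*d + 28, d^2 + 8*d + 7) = d + 7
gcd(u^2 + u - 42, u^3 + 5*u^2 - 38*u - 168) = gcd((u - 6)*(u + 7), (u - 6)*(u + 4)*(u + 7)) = u^2 + u - 42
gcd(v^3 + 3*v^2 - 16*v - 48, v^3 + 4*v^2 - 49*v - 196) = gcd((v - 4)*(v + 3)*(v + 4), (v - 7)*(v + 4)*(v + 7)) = v + 4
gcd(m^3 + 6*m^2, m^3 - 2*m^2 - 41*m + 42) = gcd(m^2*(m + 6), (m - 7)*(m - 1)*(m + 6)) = m + 6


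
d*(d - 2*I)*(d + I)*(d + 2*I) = d^4 + I*d^3 + 4*d^2 + 4*I*d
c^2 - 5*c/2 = c*(c - 5/2)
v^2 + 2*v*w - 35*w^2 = (v - 5*w)*(v + 7*w)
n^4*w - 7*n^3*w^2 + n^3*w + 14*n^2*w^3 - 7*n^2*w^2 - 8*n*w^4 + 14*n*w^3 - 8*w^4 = (n - 4*w)*(n - 2*w)*(n - w)*(n*w + w)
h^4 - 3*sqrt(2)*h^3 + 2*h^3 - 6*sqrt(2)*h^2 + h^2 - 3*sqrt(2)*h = h*(h + 1)^2*(h - 3*sqrt(2))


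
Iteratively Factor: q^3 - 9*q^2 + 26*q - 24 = (q - 2)*(q^2 - 7*q + 12) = (q - 3)*(q - 2)*(q - 4)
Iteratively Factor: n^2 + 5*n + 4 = (n + 4)*(n + 1)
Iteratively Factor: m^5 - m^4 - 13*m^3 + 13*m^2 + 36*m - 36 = (m - 1)*(m^4 - 13*m^2 + 36) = (m - 2)*(m - 1)*(m^3 + 2*m^2 - 9*m - 18) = (m - 3)*(m - 2)*(m - 1)*(m^2 + 5*m + 6) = (m - 3)*(m - 2)*(m - 1)*(m + 3)*(m + 2)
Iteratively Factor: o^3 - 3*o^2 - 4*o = (o - 4)*(o^2 + o) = o*(o - 4)*(o + 1)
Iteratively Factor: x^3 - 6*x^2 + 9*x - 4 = (x - 1)*(x^2 - 5*x + 4) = (x - 4)*(x - 1)*(x - 1)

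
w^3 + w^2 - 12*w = w*(w - 3)*(w + 4)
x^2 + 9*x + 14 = (x + 2)*(x + 7)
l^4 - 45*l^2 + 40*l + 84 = (l - 6)*(l - 2)*(l + 1)*(l + 7)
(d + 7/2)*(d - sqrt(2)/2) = d^2 - sqrt(2)*d/2 + 7*d/2 - 7*sqrt(2)/4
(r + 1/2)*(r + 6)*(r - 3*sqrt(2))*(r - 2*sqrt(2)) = r^4 - 5*sqrt(2)*r^3 + 13*r^3/2 - 65*sqrt(2)*r^2/2 + 15*r^2 - 15*sqrt(2)*r + 78*r + 36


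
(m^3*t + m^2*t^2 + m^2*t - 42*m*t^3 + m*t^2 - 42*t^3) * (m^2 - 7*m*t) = m^5*t - 6*m^4*t^2 + m^4*t - 49*m^3*t^3 - 6*m^3*t^2 + 294*m^2*t^4 - 49*m^2*t^3 + 294*m*t^4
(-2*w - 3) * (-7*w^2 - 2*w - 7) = 14*w^3 + 25*w^2 + 20*w + 21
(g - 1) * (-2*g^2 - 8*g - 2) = -2*g^3 - 6*g^2 + 6*g + 2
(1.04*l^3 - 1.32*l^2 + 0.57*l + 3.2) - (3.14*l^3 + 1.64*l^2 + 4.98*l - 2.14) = -2.1*l^3 - 2.96*l^2 - 4.41*l + 5.34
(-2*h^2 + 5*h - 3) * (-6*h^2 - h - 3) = 12*h^4 - 28*h^3 + 19*h^2 - 12*h + 9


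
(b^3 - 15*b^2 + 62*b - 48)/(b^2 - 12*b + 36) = (b^2 - 9*b + 8)/(b - 6)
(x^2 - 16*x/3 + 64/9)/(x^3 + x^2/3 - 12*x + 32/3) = (x - 8/3)/(x^2 + 3*x - 4)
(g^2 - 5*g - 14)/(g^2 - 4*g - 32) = (-g^2 + 5*g + 14)/(-g^2 + 4*g + 32)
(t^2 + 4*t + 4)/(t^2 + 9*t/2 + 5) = 2*(t + 2)/(2*t + 5)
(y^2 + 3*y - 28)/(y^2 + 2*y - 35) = (y - 4)/(y - 5)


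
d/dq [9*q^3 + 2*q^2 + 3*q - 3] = 27*q^2 + 4*q + 3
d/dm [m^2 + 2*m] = 2*m + 2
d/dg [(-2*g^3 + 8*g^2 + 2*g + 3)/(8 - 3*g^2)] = 2*(3*g^4 - 21*g^2 + 73*g + 8)/(9*g^4 - 48*g^2 + 64)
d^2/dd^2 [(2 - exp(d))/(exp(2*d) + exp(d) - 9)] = (-exp(4*d) + 9*exp(3*d) - 48*exp(2*d) + 65*exp(d) - 63)*exp(d)/(exp(6*d) + 3*exp(5*d) - 24*exp(4*d) - 53*exp(3*d) + 216*exp(2*d) + 243*exp(d) - 729)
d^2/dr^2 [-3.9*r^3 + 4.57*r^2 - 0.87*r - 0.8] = 9.14 - 23.4*r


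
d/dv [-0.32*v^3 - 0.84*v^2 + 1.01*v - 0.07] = -0.96*v^2 - 1.68*v + 1.01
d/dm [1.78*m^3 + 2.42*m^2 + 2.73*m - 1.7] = 5.34*m^2 + 4.84*m + 2.73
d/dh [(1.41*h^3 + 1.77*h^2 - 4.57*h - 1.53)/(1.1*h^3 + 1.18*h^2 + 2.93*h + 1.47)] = (-8.88178419700125e-16*h^5 - 0.283199999999999*h^4 + 18.3166*h^3 + 21.8458*h^2 + 8.8146*h - 2.235)/(1.21*h^6 + 2.596*h^5 + 7.8384*h^4 + 10.1488*h^3 + 12.0541*h^2 + 8.6142*h + 2.1609)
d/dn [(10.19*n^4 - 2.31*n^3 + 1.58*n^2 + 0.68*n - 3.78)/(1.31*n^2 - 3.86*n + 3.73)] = (26.6978*n^5 - 121.0263*n^4 + 169.868*n^3 - 32.8385*n^2 + 21.6904*n - 12.0544)/(1.7161*n^4 - 10.1132*n^3 + 24.6722*n^2 - 28.7956*n + 13.9129)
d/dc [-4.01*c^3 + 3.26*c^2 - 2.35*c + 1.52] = -12.03*c^2 + 6.52*c - 2.35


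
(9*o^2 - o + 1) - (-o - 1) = 9*o^2 + 2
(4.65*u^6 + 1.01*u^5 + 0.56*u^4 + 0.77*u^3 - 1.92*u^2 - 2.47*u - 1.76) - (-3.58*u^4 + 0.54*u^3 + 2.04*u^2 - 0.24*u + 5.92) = 4.65*u^6 + 1.01*u^5 + 4.14*u^4 + 0.23*u^3 - 3.96*u^2 - 2.23*u - 7.68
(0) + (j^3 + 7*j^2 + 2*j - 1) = j^3 + 7*j^2 + 2*j - 1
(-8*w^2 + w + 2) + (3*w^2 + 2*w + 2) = -5*w^2 + 3*w + 4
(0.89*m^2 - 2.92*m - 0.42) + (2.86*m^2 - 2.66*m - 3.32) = 3.75*m^2 - 5.58*m - 3.74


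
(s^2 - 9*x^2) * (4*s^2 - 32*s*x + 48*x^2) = 4*s^4 - 32*s^3*x + 12*s^2*x^2 + 288*s*x^3 - 432*x^4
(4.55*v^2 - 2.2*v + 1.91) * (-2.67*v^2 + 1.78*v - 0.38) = -12.1485*v^4 + 13.973*v^3 - 10.7447*v^2 + 4.2358*v - 0.7258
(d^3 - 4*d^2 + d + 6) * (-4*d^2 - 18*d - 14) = -4*d^5 - 2*d^4 + 54*d^3 + 14*d^2 - 122*d - 84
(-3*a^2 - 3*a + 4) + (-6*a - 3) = -3*a^2 - 9*a + 1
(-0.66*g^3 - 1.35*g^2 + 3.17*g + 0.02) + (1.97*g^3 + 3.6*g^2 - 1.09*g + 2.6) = 1.31*g^3 + 2.25*g^2 + 2.08*g + 2.62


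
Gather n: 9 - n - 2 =7 - n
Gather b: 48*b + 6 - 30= 48*b - 24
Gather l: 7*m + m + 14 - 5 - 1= 8*m + 8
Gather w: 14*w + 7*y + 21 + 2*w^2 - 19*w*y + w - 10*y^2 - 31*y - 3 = 2*w^2 + w*(15 - 19*y) - 10*y^2 - 24*y + 18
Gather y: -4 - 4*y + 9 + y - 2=3 - 3*y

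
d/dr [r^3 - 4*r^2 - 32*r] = 3*r^2 - 8*r - 32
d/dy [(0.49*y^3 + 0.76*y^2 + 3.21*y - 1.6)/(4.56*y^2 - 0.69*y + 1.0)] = (2.2344*y^4 - 0.6762*y^3 - 13.692*y^2 + 16.112*y + 2.106)/(20.7936*y^4 - 6.2928*y^3 + 9.5961*y^2 - 1.38*y + 1.0)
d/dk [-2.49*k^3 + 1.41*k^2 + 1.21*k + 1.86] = -7.47*k^2 + 2.82*k + 1.21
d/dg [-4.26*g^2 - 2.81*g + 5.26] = -8.52*g - 2.81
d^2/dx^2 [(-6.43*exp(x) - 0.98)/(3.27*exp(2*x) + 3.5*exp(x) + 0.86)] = (-68.755347*exp(4*x) + 31.6751819999999*exp(3*x) + 74.846376*exp(2*x) + 18.373124*exp(x) - 1.805828)*exp(x)/(34.965783*exp(6*x) + 112.27545*exp(5*x) + 147.760182*exp(4*x) + 101.9312*exp(3*x) + 38.860476*exp(2*x) + 7.7658*exp(x) + 0.636056)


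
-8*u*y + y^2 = y*(-8*u + y)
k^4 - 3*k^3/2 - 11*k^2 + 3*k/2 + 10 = (k - 4)*(k - 1)*(k + 1)*(k + 5/2)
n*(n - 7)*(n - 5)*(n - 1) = n^4 - 13*n^3 + 47*n^2 - 35*n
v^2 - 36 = (v - 6)*(v + 6)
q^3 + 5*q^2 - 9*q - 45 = (q - 3)*(q + 3)*(q + 5)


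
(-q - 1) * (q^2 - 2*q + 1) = -q^3 + q^2 + q - 1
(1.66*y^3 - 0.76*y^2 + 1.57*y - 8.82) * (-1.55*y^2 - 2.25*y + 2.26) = -2.573*y^5 - 2.557*y^4 + 3.0281*y^3 + 8.4209*y^2 + 23.3932*y - 19.9332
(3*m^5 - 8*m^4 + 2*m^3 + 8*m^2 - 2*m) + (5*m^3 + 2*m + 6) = 3*m^5 - 8*m^4 + 7*m^3 + 8*m^2 + 6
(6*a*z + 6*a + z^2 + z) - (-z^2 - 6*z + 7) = 6*a*z + 6*a + 2*z^2 + 7*z - 7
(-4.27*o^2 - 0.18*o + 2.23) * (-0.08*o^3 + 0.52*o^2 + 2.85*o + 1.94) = 0.3416*o^5 - 2.206*o^4 - 12.4415*o^3 - 7.6372*o^2 + 6.0063*o + 4.3262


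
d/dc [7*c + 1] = 7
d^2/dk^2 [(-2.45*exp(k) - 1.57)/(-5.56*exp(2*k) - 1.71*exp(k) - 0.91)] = (75.7383199999999*exp(4*k) + 170.843788*exp(3*k) - 29.595324*exp(2*k) - 30.995896*exp(k) - 0.414232)*exp(k)/(171.879616*exp(6*k) + 158.586768*exp(5*k) + 133.168116*exp(4*k) + 56.911707*exp(3*k) + 21.795501*exp(2*k) + 4.248153*exp(k) + 0.753571)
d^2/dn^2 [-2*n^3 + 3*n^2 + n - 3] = 6 - 12*n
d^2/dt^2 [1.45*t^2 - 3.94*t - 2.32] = 2.90000000000000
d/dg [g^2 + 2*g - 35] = 2*g + 2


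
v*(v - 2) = v^2 - 2*v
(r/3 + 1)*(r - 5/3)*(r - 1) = r^3/3 + r^2/9 - 19*r/9 + 5/3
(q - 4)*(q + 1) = q^2 - 3*q - 4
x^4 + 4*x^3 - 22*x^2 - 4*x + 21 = (x - 3)*(x - 1)*(x + 1)*(x + 7)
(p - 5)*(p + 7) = p^2 + 2*p - 35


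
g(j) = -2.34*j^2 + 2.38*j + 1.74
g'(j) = 2.38 - 4.68*j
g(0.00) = 1.74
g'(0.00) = 2.38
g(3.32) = -16.15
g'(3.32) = -13.16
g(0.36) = 2.29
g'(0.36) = 0.70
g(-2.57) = -19.83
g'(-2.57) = 14.41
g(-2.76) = -22.65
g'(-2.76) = 15.30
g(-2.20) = -14.82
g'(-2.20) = 12.68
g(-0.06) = 1.59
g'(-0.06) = 2.66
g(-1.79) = -10.02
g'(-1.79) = 10.76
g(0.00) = 1.74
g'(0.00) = 2.38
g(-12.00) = -363.78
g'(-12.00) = 58.54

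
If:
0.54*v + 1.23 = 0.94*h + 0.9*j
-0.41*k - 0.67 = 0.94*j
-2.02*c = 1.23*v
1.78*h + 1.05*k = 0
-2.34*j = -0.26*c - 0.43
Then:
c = -0.07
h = 1.20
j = 0.18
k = -2.04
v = 0.11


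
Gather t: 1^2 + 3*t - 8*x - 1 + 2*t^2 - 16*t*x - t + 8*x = 2*t^2 + t*(2 - 16*x)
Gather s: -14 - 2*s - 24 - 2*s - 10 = -4*s - 48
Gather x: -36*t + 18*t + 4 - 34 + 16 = -18*t - 14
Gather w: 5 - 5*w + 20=25 - 5*w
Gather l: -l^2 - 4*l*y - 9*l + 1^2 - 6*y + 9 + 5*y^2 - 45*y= -l^2 + l*(-4*y - 9) + 5*y^2 - 51*y + 10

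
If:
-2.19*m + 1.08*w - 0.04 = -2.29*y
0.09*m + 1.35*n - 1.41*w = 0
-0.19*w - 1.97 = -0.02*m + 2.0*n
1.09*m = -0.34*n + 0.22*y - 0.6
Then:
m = -0.22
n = -0.90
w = -0.88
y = 0.22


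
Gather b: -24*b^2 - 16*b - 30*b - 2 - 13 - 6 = -24*b^2 - 46*b - 21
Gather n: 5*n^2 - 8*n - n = 5*n^2 - 9*n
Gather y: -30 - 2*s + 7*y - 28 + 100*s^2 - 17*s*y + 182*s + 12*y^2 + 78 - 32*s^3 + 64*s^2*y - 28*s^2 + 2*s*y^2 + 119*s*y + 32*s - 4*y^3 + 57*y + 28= -32*s^3 + 72*s^2 + 212*s - 4*y^3 + y^2*(2*s + 12) + y*(64*s^2 + 102*s + 64) + 48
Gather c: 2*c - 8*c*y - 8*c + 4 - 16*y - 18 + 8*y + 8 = c*(-8*y - 6) - 8*y - 6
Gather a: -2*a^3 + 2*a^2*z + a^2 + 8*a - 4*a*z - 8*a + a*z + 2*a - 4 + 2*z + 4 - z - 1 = -2*a^3 + a^2*(2*z + 1) + a*(2 - 3*z) + z - 1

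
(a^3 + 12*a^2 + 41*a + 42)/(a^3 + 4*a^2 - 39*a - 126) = (a + 2)/(a - 6)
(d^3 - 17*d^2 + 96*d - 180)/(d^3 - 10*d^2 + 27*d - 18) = (d^2 - 11*d + 30)/(d^2 - 4*d + 3)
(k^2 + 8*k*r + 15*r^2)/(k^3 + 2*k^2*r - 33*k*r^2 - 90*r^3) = 1/(k - 6*r)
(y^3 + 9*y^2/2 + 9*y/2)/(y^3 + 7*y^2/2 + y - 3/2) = y*(2*y + 3)/(2*y^2 + y - 1)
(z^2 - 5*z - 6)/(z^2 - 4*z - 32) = (-z^2 + 5*z + 6)/(-z^2 + 4*z + 32)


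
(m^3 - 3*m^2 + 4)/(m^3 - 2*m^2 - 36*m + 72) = (m^2 - m - 2)/(m^2 - 36)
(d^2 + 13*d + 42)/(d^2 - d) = (d^2 + 13*d + 42)/(d*(d - 1))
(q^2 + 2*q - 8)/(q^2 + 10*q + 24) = (q - 2)/(q + 6)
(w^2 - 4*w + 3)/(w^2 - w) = (w - 3)/w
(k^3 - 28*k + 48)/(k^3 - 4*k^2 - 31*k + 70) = (k^2 + 2*k - 24)/(k^2 - 2*k - 35)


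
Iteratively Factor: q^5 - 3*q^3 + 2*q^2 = (q - 1)*(q^4 + q^3 - 2*q^2) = (q - 1)^2*(q^3 + 2*q^2) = q*(q - 1)^2*(q^2 + 2*q) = q*(q - 1)^2*(q + 2)*(q)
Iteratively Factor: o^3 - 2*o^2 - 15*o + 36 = (o + 4)*(o^2 - 6*o + 9) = (o - 3)*(o + 4)*(o - 3)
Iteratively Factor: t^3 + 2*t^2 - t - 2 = (t + 2)*(t^2 - 1) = (t - 1)*(t + 2)*(t + 1)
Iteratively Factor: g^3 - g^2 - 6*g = (g - 3)*(g^2 + 2*g) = (g - 3)*(g + 2)*(g)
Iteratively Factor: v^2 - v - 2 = (v + 1)*(v - 2)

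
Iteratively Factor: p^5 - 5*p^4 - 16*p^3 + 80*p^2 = (p - 5)*(p^4 - 16*p^2) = (p - 5)*(p + 4)*(p^3 - 4*p^2) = (p - 5)*(p - 4)*(p + 4)*(p^2) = p*(p - 5)*(p - 4)*(p + 4)*(p)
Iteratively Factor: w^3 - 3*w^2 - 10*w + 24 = (w + 3)*(w^2 - 6*w + 8) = (w - 4)*(w + 3)*(w - 2)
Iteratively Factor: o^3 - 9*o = (o - 3)*(o^2 + 3*o) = (o - 3)*(o + 3)*(o)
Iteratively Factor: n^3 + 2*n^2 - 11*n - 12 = (n - 3)*(n^2 + 5*n + 4) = (n - 3)*(n + 4)*(n + 1)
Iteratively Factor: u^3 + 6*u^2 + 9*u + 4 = (u + 1)*(u^2 + 5*u + 4) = (u + 1)^2*(u + 4)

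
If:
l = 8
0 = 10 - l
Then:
No Solution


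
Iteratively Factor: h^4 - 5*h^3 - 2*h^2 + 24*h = (h - 3)*(h^3 - 2*h^2 - 8*h) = (h - 4)*(h - 3)*(h^2 + 2*h) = (h - 4)*(h - 3)*(h + 2)*(h)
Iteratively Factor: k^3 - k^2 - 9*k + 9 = (k - 1)*(k^2 - 9) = (k - 1)*(k + 3)*(k - 3)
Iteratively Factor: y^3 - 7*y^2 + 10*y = (y)*(y^2 - 7*y + 10) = y*(y - 5)*(y - 2)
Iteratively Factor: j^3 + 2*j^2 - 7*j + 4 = (j - 1)*(j^2 + 3*j - 4) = (j - 1)^2*(j + 4)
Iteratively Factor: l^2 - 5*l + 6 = (l - 2)*(l - 3)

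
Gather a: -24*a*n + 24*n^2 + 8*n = -24*a*n + 24*n^2 + 8*n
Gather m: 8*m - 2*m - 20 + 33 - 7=6*m + 6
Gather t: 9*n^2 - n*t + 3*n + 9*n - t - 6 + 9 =9*n^2 + 12*n + t*(-n - 1) + 3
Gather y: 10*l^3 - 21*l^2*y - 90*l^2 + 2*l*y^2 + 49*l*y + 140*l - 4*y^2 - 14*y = 10*l^3 - 90*l^2 + 140*l + y^2*(2*l - 4) + y*(-21*l^2 + 49*l - 14)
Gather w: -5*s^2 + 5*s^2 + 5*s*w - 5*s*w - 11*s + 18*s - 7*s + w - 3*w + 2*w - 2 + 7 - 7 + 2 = 0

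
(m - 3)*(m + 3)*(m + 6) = m^3 + 6*m^2 - 9*m - 54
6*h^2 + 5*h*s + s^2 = (2*h + s)*(3*h + s)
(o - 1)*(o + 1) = o^2 - 1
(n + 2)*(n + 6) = n^2 + 8*n + 12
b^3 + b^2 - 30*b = b*(b - 5)*(b + 6)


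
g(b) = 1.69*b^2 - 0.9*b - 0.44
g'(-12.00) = -41.46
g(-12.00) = 253.72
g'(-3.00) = -11.04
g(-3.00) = 17.47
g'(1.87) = 5.42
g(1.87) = 3.79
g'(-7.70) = -26.93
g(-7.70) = 106.69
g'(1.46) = 4.03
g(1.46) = 1.85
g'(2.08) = 6.13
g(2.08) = 5.00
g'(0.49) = 0.76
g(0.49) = -0.48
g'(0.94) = 2.28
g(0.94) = 0.21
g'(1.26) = 3.36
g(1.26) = 1.11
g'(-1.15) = -4.79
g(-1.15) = 2.83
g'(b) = 3.38*b - 0.9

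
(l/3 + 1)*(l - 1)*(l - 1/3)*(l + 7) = l^4/3 + 26*l^3/9 + 8*l^2/3 - 74*l/9 + 7/3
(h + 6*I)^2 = h^2 + 12*I*h - 36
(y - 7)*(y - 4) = y^2 - 11*y + 28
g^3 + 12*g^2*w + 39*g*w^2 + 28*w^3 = (g + w)*(g + 4*w)*(g + 7*w)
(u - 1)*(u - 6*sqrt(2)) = u^2 - 6*sqrt(2)*u - u + 6*sqrt(2)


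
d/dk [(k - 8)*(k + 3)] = 2*k - 5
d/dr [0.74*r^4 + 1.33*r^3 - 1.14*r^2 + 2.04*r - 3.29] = 2.96*r^3 + 3.99*r^2 - 2.28*r + 2.04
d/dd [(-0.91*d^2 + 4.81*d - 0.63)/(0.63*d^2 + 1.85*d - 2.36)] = (-4.7138*d^2 + 5.089*d - 10.1861)/(0.3969*d^4 + 2.331*d^3 + 0.448900000000001*d^2 - 8.732*d + 5.5696)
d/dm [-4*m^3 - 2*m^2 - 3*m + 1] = -12*m^2 - 4*m - 3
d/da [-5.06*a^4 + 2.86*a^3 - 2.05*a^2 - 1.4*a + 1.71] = -20.24*a^3 + 8.58*a^2 - 4.1*a - 1.4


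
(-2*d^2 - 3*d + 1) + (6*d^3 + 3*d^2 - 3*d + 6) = 6*d^3 + d^2 - 6*d + 7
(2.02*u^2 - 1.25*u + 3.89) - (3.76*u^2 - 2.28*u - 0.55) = -1.74*u^2 + 1.03*u + 4.44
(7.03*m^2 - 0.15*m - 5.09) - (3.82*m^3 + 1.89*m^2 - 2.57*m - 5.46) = -3.82*m^3 + 5.14*m^2 + 2.42*m + 0.37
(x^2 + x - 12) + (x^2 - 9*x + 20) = 2*x^2 - 8*x + 8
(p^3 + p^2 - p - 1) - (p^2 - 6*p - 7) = p^3 + 5*p + 6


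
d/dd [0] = 0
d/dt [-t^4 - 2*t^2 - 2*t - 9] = -4*t^3 - 4*t - 2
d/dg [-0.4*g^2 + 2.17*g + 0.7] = 2.17 - 0.8*g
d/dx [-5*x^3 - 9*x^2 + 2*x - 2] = -15*x^2 - 18*x + 2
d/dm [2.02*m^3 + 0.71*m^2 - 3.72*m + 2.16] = 6.06*m^2 + 1.42*m - 3.72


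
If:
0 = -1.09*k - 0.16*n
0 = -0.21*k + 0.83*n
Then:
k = 0.00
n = 0.00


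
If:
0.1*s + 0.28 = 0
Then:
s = -2.80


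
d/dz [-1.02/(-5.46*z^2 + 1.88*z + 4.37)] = (1.9176 - 11.1384*z)/(-5.46*z^2 + 1.88*z + 4.37)^2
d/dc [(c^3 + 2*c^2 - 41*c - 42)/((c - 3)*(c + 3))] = (c^4 + 14*c^2 + 48*c + 369)/(c^4 - 18*c^2 + 81)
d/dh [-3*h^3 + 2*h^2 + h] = -9*h^2 + 4*h + 1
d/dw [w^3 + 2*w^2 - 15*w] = 3*w^2 + 4*w - 15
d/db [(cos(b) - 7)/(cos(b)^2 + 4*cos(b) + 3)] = (cos(b)^2 - 14*cos(b) - 31)*sin(b)/(cos(b)^2 + 4*cos(b) + 3)^2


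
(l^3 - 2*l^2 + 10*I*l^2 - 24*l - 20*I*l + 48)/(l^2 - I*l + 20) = (l^2 + l*(-2 + 6*I) - 12*I)/(l - 5*I)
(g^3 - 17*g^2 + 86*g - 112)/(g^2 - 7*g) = g - 10 + 16/g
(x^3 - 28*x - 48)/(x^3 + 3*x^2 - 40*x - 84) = (x + 4)/(x + 7)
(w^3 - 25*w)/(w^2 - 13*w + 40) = w*(w + 5)/(w - 8)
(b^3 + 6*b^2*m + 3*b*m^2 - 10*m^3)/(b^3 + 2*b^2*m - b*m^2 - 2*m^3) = (b + 5*m)/(b + m)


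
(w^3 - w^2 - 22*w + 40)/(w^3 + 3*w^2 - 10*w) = (w - 4)/w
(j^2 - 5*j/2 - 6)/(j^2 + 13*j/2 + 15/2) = (j - 4)/(j + 5)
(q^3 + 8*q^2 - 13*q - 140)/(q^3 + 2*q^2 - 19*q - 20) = (q + 7)/(q + 1)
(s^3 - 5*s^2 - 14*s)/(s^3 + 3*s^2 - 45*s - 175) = s*(s + 2)/(s^2 + 10*s + 25)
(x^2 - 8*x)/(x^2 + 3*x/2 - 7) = 2*x*(x - 8)/(2*x^2 + 3*x - 14)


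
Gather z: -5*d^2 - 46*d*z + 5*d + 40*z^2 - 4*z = -5*d^2 + 5*d + 40*z^2 + z*(-46*d - 4)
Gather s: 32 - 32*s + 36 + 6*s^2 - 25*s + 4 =6*s^2 - 57*s + 72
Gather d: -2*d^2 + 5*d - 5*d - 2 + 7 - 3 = 2 - 2*d^2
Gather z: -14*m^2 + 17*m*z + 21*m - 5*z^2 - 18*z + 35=-14*m^2 + 21*m - 5*z^2 + z*(17*m - 18) + 35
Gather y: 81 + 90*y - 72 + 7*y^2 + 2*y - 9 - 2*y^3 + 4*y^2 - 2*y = -2*y^3 + 11*y^2 + 90*y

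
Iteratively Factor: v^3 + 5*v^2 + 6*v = (v)*(v^2 + 5*v + 6) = v*(v + 2)*(v + 3)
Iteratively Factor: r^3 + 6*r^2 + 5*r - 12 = (r + 3)*(r^2 + 3*r - 4) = (r + 3)*(r + 4)*(r - 1)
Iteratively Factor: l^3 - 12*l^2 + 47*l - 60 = (l - 3)*(l^2 - 9*l + 20) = (l - 4)*(l - 3)*(l - 5)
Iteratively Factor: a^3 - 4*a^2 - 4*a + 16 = (a - 2)*(a^2 - 2*a - 8) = (a - 4)*(a - 2)*(a + 2)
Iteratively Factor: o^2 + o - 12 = (o + 4)*(o - 3)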